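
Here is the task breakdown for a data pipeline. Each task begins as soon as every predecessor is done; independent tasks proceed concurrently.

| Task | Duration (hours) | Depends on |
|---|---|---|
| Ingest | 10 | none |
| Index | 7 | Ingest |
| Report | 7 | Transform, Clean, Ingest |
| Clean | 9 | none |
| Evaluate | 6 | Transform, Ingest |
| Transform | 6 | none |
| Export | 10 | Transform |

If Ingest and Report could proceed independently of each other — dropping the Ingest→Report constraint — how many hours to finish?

With the dependency in place, Ingest→Index = 10+7 = 17 sets the finish at 17 hours.
Without Ingest→Report, Report's earliest start moves from 10 to 9.
The longest chain is now Ingest→Index = 10+7 = 17, so the project takes 17 hours.

17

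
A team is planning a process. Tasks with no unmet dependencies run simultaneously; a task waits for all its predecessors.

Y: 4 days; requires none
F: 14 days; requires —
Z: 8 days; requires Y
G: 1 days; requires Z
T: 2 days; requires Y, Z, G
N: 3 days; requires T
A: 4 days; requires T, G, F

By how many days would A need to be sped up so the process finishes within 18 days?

Current finish: 19 days; target: 18.
A is on every critical path, so each day cut from A cuts the finish by one (this holds down to a finish of 18).
Need 19 − 18 = 1 day off A → A becomes 3 days, finish becomes 18.

1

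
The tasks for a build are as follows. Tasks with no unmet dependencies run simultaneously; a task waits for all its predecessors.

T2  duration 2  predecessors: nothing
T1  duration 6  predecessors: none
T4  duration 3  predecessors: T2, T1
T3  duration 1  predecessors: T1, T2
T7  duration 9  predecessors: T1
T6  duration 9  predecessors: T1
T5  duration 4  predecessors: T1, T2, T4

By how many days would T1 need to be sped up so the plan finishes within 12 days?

3

Current finish: 15 days; target: 12.
T1 is on every critical path, so each day cut from T1 cuts the finish by one (this holds down to a finish of 10).
Need 15 − 12 = 3 days off T1 → T1 becomes 3 days, finish becomes 12.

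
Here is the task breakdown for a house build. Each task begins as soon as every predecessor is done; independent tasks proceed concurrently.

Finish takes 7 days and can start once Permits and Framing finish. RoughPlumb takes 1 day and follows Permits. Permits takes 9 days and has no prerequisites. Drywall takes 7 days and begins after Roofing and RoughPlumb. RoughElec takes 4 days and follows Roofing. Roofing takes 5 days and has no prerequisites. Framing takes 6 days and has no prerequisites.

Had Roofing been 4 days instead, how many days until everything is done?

17

Critical path before the change: Permits→RoughPlumb→Drywall = 9+1+7 = 17 giving 17 days.
The longest path through Roofing is only 12 days, so Roofing has float 5.
That remains the longest chain; total 17 days.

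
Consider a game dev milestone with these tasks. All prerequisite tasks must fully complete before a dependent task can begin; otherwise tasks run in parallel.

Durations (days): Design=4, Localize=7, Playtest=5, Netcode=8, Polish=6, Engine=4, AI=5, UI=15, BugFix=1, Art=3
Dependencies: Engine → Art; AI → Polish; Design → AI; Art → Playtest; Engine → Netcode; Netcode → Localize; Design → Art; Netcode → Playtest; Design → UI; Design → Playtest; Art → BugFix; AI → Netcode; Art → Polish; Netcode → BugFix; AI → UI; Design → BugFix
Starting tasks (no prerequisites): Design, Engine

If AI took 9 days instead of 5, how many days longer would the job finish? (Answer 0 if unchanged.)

The binding path is Design→AI→UI = 4+5+15 = 24; finish at 24 days.
AI lies on that path, so at 9 days the path becomes 28 days.
The critical path is still Design→AI→UI; finish is now 28 days.
Change in finish: 28 − 24 = +4 days.

4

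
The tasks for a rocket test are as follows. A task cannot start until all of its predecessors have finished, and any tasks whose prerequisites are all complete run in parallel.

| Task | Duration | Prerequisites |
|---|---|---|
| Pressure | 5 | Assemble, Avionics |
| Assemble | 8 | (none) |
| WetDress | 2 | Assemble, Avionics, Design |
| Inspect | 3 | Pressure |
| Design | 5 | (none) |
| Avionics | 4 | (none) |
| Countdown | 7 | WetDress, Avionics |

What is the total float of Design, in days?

3

Critical path: Assemble→WetDress→Countdown = 8+2+7 = 17, so the finish is 17 days.
Longest path through Design: 14 days (earliest finish 5, latest finish 8).
Slack of Design = 3 − 0 = 3 days.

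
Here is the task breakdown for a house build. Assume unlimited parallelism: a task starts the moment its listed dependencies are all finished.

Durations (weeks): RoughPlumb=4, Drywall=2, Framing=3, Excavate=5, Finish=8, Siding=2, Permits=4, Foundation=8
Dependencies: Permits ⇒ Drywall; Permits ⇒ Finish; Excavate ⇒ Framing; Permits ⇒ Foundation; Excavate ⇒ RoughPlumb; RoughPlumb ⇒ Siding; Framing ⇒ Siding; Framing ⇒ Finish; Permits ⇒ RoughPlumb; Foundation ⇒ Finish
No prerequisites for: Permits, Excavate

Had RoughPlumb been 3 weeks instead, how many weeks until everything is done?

20

As given, the longest chain is Permits→Foundation→Finish = 4+8+8 = 20, so the finish is 20 weeks.
RoughPlumb is off the critical path — its longest chain is 11 weeks, giving 9 of slack.
The critical path is still Permits→Foundation→Finish; finish is now 20 weeks.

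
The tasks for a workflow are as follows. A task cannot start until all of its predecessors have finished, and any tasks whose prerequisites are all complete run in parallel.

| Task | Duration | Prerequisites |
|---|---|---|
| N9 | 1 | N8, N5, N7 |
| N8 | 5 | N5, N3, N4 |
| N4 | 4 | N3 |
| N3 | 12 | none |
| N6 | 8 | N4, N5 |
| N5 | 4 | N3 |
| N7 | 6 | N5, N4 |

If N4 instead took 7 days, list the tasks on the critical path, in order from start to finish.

N3, N4, N6

Baseline: N3→N4→N6 = 12+4+8 = 24 → 24 days.
Since N4 is critical, the +3 change carries straight to that chain (now 27 days).
That remains the longest chain; total 27 days.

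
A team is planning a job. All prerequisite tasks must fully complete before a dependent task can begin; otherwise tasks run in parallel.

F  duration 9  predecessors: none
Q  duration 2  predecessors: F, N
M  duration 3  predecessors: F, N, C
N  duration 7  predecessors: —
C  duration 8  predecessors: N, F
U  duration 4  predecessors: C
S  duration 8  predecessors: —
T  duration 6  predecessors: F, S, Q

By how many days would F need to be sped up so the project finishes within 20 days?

1

Current finish: 21 days; target: 20.
F is on every critical path, so each day cut from F cuts the finish by one (this holds down to a finish of 19).
Need 21 − 20 = 1 day off F → F becomes 8 days, finish becomes 20.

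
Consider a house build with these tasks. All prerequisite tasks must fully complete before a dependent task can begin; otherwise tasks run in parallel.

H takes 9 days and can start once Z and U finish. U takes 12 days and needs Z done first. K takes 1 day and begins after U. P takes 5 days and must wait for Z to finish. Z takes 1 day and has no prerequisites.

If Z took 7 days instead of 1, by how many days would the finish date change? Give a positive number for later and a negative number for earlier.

Actual critical path: Z→U→H = 1+12+9 = 22 ⇒ 22 days.
Z lies on that path, so at 7 days the path becomes 28 days.
The critical path is still Z→U→H; finish is now 28 days.
Change in finish: 28 − 22 = +6 days.

6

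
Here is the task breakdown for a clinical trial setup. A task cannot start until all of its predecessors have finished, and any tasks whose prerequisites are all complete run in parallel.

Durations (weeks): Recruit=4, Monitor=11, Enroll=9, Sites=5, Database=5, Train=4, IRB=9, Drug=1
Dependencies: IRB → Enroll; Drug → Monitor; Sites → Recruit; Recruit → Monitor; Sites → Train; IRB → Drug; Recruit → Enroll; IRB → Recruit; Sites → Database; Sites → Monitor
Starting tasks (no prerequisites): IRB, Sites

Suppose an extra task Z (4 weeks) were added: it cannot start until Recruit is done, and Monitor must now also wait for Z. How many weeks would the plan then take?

Originally the plan takes 24 weeks.
With Z inserted, Monitor now waits for max(Drug, Sites, Recruit, Z).
New critical path: IRB→Recruit→Z→Monitor = 9+4+4+11 = 28 ⇒ 28 weeks.

28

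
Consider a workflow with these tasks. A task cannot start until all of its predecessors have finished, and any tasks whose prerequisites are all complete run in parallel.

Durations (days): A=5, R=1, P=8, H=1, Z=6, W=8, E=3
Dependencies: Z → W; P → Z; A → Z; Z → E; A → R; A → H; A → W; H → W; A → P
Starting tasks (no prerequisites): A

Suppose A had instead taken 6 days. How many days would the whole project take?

28

Critical path before the change: A→P→Z→W = 5+8+6+8 = 27 giving 27 days.
Since A is critical, the +1 change carries straight to that chain (now 28 days).
That remains the longest chain; total 28 days.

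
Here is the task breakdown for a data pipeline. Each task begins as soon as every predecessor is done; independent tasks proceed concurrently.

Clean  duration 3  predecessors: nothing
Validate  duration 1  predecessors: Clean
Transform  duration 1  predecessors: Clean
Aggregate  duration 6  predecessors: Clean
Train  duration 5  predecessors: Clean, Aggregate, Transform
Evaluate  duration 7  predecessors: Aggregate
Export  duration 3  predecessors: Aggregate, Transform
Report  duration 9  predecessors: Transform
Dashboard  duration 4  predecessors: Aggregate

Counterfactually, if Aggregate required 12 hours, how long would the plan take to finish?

As given, the longest chain is Clean→Aggregate→Evaluate = 3+6+7 = 16, so the finish is 16 hours.
Aggregate is on the critical path; changing it to 12 makes that path 22 hours.
That remains the longest chain; total 22 hours.

22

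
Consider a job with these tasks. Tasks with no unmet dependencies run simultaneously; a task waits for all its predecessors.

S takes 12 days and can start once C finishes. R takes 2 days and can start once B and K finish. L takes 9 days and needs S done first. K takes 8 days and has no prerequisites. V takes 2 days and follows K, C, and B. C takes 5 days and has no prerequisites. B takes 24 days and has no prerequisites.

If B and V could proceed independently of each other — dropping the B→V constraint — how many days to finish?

26

With the dependency in place, B→V = 24+2 = 26 sets the finish at 26 days.
Without B→V, V's earliest start moves from 24 to 8.
New critical path: B→R = 24+2 = 26 ⇒ 26 days.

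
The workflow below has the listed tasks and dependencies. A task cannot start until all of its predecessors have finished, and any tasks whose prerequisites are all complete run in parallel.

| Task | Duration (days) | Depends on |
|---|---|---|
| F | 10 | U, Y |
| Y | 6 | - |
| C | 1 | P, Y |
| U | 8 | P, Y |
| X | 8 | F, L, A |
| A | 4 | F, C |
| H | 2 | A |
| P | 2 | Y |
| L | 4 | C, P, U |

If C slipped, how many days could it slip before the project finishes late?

17

The longest chain is Y→P→U→F→A→X = 6+2+8+10+4+8 = 38; overall finish 38 days.
Longest path through C: 21 days (earliest finish 9, latest finish 26).
Float = 38 − 21 = 17.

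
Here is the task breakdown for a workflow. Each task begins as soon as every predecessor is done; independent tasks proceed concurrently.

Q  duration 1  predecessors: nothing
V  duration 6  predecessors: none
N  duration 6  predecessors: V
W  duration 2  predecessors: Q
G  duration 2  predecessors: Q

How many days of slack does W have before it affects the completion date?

The longest chain is V→N = 6+6 = 12; overall finish 12 days.
W finishes as early as 3 and must finish by 12.
Slack of W = 10 − 1 = 9 days.

9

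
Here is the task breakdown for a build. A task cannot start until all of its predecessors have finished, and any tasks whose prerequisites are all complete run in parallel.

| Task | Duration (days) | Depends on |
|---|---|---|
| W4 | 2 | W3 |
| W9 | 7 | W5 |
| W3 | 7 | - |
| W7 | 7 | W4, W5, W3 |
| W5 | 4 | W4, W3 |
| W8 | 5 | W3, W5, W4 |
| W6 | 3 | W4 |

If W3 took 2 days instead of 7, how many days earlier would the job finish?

The binding path is W3→W4→W5→W7 = 7+2+4+7 = 20; finish at 20 days.
Since W3 is critical, the -5 change carries straight to that chain (now 15 days).
The critical path is still W3→W4→W5→W7; finish is now 15 days.
Change in finish: 15 − 20 = -5 days.

5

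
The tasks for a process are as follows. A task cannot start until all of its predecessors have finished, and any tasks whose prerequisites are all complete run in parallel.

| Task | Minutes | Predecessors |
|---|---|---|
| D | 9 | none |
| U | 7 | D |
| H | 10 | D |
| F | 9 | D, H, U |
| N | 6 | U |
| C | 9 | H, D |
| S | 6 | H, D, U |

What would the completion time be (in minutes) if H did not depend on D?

Before: longest chain D→H→F = 9+10+9 = 28, finish 28.
Without D→H, H's earliest start moves from 9 to 0.
New critical path: D→U→F = 9+7+9 = 25 ⇒ 25 minutes.

25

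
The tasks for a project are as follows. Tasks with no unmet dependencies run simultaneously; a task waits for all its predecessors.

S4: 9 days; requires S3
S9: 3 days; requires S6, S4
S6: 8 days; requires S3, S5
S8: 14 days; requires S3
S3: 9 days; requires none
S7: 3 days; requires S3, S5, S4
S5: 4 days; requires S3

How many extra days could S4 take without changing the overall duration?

3

Critical path: S3→S5→S6→S9 = 9+4+8+3 = 24, so the finish is 24 days.
S4 finishes as early as 18 and must finish by 21.
Slack of S4 = 12 − 9 = 3 days.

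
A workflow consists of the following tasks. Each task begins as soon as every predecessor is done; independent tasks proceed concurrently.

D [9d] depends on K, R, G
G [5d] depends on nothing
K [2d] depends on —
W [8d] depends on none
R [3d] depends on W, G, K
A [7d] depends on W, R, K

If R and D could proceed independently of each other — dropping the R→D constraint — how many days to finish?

Before: longest chain W→R→D = 8+3+9 = 20, finish 20.
Without R→D, D's earliest start moves from 11 to 5.
The longest chain is now W→R→A = 8+3+7 = 18, so the plan takes 18 days.

18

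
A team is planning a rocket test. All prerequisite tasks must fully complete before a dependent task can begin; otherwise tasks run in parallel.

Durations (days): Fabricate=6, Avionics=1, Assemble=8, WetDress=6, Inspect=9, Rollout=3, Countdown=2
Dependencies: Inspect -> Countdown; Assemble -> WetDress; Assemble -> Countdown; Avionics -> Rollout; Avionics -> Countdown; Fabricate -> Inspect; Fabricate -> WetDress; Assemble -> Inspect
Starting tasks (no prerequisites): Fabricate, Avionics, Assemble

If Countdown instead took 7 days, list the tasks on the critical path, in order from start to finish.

Assemble, Inspect, Countdown

Baseline: Assemble→Inspect→Countdown = 8+9+2 = 19 → 19 days.
Countdown lies on that path, so at 7 days the path becomes 24 days.
No other chain overtakes it, so the finish is 24 days.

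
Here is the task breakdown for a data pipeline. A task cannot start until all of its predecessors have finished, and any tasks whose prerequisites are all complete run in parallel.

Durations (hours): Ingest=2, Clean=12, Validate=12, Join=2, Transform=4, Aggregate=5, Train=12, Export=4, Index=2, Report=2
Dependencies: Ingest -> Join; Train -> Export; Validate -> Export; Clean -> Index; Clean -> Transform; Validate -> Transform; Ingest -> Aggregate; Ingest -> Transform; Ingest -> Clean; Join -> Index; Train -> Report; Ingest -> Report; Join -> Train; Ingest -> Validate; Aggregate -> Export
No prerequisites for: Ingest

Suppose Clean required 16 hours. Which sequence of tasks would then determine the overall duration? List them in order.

Ingest, Clean, Transform

As given, the longest chain is Ingest→Join→Train→Export = 2+2+12+4 = 20, so the finish is 20 hours.
Clean is off the critical path — its longest chain is 18 hours, giving 2 of slack.
The binding chain switches to Ingest→Clean→Transform = 2+16+4 = 22; finish 22 hours.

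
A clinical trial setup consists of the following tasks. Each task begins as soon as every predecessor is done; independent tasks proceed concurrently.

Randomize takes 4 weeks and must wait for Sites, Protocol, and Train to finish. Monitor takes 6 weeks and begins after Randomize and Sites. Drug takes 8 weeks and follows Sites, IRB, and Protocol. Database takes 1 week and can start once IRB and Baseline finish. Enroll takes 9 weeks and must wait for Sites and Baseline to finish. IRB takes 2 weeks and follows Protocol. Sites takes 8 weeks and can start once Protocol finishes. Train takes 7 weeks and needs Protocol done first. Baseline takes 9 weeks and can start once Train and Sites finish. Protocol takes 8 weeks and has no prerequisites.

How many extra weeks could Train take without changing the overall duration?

1

Protocol→Sites→Baseline→Enroll = 8+8+9+9 = 34 sets the makespan at 34 weeks.
Longest path through Train: 33 weeks (earliest finish 15, latest finish 16).
So Train can slip 16 − 15 = 1 week.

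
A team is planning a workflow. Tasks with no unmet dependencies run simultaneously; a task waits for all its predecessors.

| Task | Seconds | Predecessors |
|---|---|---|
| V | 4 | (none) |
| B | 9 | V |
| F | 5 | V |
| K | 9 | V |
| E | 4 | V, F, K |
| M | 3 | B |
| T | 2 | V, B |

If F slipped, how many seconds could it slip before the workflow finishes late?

Critical path: V→K→E = 4+9+4 = 17, so the finish is 17 seconds.
Longest path through F: 13 seconds (earliest finish 9, latest finish 13).
Slack of F = 8 − 4 = 4 seconds.

4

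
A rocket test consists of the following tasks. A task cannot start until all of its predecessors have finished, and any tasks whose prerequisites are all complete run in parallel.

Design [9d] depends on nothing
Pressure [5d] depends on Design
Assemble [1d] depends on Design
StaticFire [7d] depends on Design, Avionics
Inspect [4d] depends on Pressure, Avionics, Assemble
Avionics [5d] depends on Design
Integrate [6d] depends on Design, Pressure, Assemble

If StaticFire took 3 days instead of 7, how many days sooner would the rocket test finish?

1

Critical path before the change: Design→Avionics→StaticFire = 9+5+7 = 21 giving 21 days.
StaticFire is on the critical path; changing it to 3 makes that path 17 days.
The binding chain switches to Design→Pressure→Integrate = 9+5+6 = 20; finish 20 days.
Change in finish: 20 − 21 = -1 days.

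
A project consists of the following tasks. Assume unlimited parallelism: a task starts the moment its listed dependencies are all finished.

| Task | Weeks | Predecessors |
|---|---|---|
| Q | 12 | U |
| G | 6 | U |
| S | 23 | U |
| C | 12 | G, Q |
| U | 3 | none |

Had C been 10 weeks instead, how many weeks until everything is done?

As given, the longest chain is U→Q→C = 3+12+12 = 27, so the finish is 27 weeks.
C is on the critical path; changing it to 10 makes that path 25 weeks.
New critical path: U→S = 3+23 = 26 ⇒ 26 weeks.

26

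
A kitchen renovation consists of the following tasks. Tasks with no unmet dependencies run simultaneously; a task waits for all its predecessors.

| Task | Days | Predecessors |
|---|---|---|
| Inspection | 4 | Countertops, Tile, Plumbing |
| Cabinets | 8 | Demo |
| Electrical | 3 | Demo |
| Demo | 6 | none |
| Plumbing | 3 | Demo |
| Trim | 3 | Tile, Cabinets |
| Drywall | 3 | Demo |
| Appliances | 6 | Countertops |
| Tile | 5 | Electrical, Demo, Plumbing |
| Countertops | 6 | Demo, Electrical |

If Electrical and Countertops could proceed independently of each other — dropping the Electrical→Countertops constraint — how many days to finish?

Before: longest chain Demo→Electrical→Countertops→Appliances = 6+3+6+6 = 21, finish 21.
Without Electrical→Countertops, Countertops's earliest start moves from 9 to 6.
New critical path: Demo→Plumbing→Tile→Inspection = 6+3+5+4 = 18 ⇒ 18 days.

18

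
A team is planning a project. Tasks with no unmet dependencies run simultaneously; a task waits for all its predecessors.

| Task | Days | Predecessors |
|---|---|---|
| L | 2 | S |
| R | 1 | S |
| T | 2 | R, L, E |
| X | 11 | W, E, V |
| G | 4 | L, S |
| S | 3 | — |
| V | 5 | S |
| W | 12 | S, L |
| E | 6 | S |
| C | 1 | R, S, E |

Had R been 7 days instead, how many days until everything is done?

28

Actual critical path: S→L→W→X = 3+2+12+11 = 28 ⇒ 28 days.
The longest path through R is only 6 days, so R has float 22.
No other chain overtakes it, so the finish is 28 days.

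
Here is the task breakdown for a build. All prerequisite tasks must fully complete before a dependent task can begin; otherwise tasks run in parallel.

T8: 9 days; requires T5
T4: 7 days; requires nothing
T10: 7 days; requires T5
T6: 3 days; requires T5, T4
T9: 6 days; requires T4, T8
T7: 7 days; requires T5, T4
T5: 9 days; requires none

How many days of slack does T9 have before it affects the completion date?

0

Critical path: T5→T8→T9 = 9+9+6 = 24, so the finish is 24 days.
T9 finishes as early as 24 and must finish by 24.
Slack of T9 = 18 − 18 = 0 days.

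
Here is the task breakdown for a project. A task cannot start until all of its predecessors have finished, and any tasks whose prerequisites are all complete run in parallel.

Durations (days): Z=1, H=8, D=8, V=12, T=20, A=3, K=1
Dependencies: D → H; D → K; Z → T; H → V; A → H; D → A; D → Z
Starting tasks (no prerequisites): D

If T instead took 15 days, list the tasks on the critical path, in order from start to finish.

Baseline: D→A→H→V = 8+3+8+12 = 31 → 31 days.
T has 2 days of float (longest path through it is 29).
The critical path is still D→A→H→V; finish is now 31 days.

D, A, H, V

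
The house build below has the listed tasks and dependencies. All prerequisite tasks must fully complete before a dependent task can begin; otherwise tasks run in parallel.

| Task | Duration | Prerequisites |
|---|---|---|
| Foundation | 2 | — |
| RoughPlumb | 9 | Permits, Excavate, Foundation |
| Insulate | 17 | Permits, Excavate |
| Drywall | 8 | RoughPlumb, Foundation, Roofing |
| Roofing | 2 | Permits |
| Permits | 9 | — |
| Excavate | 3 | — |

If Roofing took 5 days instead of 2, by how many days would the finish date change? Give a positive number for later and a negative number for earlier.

0

Actual critical path: Permits→RoughPlumb→Drywall = 9+9+8 = 26 ⇒ 26 days.
The longest path through Roofing is only 19 days, so Roofing has float 7.
The critical path is still Permits→RoughPlumb→Drywall; finish is now 26 days.
Change in finish: 26 − 26 = +0 days.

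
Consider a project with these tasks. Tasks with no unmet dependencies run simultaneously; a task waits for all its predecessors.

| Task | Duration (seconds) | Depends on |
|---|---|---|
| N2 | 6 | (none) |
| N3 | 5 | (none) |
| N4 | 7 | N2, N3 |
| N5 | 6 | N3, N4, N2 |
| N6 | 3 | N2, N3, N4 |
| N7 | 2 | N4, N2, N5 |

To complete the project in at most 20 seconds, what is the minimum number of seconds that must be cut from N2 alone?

Current finish: 21 seconds; target: 20.
N2 is on every critical path, so each second cut from N2 cuts the finish by one (this holds down to a finish of 20).
Need 21 − 20 = 1 second off N2 → N2 becomes 5 seconds, finish becomes 20.

1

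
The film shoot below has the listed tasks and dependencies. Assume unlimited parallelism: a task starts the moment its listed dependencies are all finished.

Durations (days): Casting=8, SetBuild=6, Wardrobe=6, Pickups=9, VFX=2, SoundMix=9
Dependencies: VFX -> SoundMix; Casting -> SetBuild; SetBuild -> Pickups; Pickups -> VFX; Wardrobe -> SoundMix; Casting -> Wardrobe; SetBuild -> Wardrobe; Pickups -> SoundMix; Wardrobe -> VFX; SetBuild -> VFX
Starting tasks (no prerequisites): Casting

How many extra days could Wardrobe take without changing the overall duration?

Casting→SetBuild→Pickups→VFX→SoundMix = 8+6+9+2+9 = 34 sets the makespan at 34 days.
The longest chain containing Wardrobe totals 31 days.
Float = 34 − 31 = 3.

3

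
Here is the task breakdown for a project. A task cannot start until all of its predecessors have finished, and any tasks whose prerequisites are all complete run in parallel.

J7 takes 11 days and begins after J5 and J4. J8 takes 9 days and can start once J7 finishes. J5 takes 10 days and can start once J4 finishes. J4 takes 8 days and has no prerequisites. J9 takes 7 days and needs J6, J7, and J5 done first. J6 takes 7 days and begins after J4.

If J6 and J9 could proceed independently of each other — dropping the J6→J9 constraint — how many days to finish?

38

Before: longest chain J4→J5→J7→J8 = 8+10+11+9 = 38, finish 38.
Dropping J6→J9 doesn't change J9's earliest start (29); another predecessor still binds.
After: J4→J5→J7→J8 = 8+10+11+9 = 38 → 38 days.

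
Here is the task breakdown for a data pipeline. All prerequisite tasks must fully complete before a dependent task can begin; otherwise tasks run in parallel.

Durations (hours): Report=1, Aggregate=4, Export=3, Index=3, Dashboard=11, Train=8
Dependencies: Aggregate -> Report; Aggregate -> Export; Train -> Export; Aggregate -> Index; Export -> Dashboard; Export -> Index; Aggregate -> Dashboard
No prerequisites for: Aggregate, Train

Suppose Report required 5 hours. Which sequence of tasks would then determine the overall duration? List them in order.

Baseline: Train→Export→Dashboard = 8+3+11 = 22 → 22 hours.
Report has 17 hours of float (longest path through it is 5).
That remains the longest chain; total 22 hours.

Train, Export, Dashboard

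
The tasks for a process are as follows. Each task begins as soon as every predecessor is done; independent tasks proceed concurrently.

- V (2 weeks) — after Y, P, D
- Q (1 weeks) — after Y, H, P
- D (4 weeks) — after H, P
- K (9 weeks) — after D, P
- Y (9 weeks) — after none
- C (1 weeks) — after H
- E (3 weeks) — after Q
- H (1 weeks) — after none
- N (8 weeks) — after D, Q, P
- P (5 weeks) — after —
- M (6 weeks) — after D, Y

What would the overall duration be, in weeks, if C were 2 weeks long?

As given, the longest chain is P→D→K = 5+4+9 = 18, so the finish is 18 weeks.
C has 16 weeks of float (longest path through it is 2).
No other chain overtakes it, so the finish is 18 weeks.

18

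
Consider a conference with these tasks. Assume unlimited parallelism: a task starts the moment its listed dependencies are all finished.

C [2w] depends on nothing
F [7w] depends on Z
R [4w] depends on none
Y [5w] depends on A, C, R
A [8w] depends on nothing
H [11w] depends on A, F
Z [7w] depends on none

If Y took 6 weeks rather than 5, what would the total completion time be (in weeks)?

The binding path is Z→F→H = 7+7+11 = 25; finish at 25 weeks.
Y is off the critical path — its longest chain is 13 weeks, giving 12 of slack.
The critical path is still Z→F→H; finish is now 25 weeks.

25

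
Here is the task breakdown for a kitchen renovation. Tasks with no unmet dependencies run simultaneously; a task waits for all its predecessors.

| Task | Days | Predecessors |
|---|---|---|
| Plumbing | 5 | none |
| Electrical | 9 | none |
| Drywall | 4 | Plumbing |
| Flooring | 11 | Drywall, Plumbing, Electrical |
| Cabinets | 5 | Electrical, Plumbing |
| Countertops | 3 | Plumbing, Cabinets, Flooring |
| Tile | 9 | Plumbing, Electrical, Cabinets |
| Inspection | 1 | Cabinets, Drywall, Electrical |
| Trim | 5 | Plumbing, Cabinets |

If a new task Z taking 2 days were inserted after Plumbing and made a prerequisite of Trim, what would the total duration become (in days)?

23

Originally the plan takes 23 days.
With Z inserted, Trim now waits for max(Plumbing, Cabinets, Z).
New critical path: Plumbing→Drywall→Flooring→Countertops = 5+4+11+3 = 23 ⇒ 23 days.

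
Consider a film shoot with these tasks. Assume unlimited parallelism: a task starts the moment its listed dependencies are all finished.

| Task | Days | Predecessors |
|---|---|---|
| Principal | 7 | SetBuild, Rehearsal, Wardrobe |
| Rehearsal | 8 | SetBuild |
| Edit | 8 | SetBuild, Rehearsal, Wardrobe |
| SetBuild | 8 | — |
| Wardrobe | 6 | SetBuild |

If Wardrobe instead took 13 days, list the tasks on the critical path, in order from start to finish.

Actual critical path: SetBuild→Rehearsal→Edit = 8+8+8 = 24 ⇒ 24 days.
Wardrobe is off the critical path — its longest chain is 22 days, giving 2 of slack.
New critical path: SetBuild→Wardrobe→Edit = 8+13+8 = 29 ⇒ 29 days.

SetBuild, Wardrobe, Edit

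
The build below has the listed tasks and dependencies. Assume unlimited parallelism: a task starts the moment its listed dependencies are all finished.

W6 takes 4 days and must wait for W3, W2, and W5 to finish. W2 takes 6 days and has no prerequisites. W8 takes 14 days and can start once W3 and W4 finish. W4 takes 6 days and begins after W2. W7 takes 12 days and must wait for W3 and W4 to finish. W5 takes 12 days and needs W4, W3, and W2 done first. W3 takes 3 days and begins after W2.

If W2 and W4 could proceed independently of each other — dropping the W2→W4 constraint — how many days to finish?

With the dependency in place, W2→W4→W5→W6 = 6+6+12+4 = 28 sets the finish at 28 days.
Without W2→W4, W4's earliest start moves from 6 to 0.
After: W2→W3→W5→W6 = 6+3+12+4 = 25 → 25 days.

25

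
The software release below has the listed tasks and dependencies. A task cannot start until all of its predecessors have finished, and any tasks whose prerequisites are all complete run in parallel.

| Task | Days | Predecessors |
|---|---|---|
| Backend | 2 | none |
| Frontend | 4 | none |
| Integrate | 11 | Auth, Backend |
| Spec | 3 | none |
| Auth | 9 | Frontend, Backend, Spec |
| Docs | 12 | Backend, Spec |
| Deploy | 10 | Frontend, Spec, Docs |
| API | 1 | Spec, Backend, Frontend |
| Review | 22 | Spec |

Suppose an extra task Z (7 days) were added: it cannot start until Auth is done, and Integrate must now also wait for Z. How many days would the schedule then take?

31

Originally the schedule takes 25 days.
With Z inserted, Integrate now waits for max(Auth, Backend, Z).
New critical path: Frontend→Auth→Z→Integrate = 4+9+7+11 = 31 ⇒ 31 days.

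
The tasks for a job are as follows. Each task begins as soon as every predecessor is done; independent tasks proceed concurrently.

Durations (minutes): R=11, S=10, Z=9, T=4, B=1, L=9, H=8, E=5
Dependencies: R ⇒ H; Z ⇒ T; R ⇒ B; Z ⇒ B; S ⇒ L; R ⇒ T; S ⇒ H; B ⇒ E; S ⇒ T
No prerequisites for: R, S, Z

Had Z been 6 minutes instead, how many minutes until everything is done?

19

Actual critical path: R→H = 11+8 = 19 ⇒ 19 minutes.
Z is off the critical path — its longest chain is 15 minutes, giving 4 of slack.
The critical path is still R→H; finish is now 19 minutes.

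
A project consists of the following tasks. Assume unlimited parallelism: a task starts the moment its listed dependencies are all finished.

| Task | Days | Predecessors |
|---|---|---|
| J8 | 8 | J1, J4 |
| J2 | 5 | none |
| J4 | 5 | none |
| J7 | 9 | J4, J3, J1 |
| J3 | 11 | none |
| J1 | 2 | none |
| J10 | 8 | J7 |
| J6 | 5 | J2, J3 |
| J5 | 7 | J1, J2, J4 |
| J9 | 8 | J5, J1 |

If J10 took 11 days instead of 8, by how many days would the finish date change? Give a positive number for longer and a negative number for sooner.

As given, the longest chain is J3→J7→J10 = 11+9+8 = 28, so the finish is 28 days.
J10 is on the critical path; changing it to 11 makes that path 31 days.
No other chain overtakes it, so the finish is 31 days.
Change in finish: 31 − 28 = +3 days.

3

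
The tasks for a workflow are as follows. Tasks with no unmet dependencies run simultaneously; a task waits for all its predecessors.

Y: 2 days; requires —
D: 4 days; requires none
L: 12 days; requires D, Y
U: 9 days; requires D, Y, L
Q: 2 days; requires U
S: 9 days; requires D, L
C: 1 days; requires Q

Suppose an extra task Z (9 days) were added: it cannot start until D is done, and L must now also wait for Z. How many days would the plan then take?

37

Originally the plan takes 28 days.
With Z inserted, L now waits for max(D, Y, Z).
New critical path: D→Z→L→U→Q→C = 4+9+12+9+2+1 = 37 ⇒ 37 days.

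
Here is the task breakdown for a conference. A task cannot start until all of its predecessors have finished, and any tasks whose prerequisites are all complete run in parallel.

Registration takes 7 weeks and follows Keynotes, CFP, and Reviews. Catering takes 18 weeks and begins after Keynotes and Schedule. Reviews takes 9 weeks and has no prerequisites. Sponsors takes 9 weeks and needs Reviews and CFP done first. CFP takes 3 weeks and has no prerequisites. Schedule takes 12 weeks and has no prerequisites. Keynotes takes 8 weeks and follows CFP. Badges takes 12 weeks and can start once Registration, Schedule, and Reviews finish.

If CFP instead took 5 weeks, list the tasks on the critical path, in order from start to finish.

CFP, Keynotes, Registration, Badges

As given, the longest chain is CFP→Keynotes→Registration→Badges = 3+8+7+12 = 30, so the finish is 30 weeks.
Since CFP is critical, the +2 change carries straight to that chain (now 32 weeks).
The critical path is still CFP→Keynotes→Registration→Badges; finish is now 32 weeks.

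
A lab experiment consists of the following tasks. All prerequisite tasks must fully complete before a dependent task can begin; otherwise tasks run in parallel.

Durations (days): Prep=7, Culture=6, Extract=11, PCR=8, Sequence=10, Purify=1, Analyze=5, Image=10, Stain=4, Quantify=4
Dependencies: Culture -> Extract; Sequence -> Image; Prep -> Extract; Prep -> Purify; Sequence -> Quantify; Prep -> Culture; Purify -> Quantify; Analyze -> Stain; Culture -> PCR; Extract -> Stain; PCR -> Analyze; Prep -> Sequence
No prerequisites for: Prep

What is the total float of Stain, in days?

The longest chain is Prep→Culture→PCR→Analyze→Stain = 7+6+8+5+4 = 30; overall finish 30 days.
Longest path through Stain: 30 days (earliest finish 30, latest finish 30).
Float = 30 − 30 = 0.

0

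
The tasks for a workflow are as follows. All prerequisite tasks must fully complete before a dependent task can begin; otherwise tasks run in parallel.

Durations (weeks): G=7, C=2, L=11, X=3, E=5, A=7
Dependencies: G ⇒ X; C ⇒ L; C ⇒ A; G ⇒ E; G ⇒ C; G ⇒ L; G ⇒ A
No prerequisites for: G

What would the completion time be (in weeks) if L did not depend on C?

18

Original critical path: G→C→L = 7+2+11 = 20 ⇒ 20 weeks.
Without C→L, L's earliest start moves from 9 to 7.
The longest chain is now G→L = 7+11 = 18, so the project takes 18 weeks.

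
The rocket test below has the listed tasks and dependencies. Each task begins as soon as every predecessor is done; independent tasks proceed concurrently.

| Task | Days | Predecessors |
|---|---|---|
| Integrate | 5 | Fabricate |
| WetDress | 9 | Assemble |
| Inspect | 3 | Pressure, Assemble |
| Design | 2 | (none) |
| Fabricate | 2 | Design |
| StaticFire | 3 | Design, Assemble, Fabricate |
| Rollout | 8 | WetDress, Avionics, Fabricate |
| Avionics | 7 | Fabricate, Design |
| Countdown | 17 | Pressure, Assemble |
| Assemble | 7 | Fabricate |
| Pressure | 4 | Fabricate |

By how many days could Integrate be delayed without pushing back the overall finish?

19

Critical path: Design→Fabricate→Assemble→WetDress→Rollout = 2+2+7+9+8 = 28, so the finish is 28 days.
Integrate finishes as early as 9 and must finish by 28.
Float = 28 − 9 = 19.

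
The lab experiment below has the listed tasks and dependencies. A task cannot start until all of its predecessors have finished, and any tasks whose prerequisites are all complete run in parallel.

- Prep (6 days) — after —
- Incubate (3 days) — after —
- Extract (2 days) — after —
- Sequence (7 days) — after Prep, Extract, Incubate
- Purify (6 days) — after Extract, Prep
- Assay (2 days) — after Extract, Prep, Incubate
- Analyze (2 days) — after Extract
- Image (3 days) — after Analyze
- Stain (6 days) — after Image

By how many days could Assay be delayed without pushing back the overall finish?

5

Critical path: Prep→Sequence = 6+7 = 13, so the finish is 13 days.
The longest chain containing Assay totals 8 days.
So Assay can slip 13 − 8 = 5 days.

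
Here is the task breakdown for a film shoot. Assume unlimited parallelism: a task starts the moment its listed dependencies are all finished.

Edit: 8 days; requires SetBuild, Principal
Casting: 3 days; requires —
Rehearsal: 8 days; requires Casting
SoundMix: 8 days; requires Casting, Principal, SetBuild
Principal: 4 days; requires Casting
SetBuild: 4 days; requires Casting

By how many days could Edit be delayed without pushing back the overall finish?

Critical path: Casting→SetBuild→Edit = 3+4+8 = 15, so the finish is 15 days.
The longest chain containing Edit totals 15 days.
Float = 15 − 15 = 0.

0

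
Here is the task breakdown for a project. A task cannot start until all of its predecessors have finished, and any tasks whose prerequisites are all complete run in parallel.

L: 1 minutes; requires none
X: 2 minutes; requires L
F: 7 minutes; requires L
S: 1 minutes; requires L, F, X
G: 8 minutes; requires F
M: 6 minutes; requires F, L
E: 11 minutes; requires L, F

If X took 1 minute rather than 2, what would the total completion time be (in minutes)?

Baseline: L→F→E = 1+7+11 = 19 → 19 minutes.
The longest path through X is only 4 minutes, so X has float 15.
The critical path is still L→F→E; finish is now 19 minutes.

19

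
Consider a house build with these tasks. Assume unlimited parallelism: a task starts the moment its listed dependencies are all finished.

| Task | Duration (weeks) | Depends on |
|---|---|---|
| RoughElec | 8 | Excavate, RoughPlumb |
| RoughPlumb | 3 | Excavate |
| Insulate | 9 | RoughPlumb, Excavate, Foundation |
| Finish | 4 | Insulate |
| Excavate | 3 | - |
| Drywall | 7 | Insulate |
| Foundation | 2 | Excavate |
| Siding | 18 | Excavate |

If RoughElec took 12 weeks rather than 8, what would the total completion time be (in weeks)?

Critical path before the change: Excavate→RoughPlumb→Insulate→Drywall = 3+3+9+7 = 22 giving 22 weeks.
RoughElec has 8 weeks of float (longest path through it is 14).
The critical path is still Excavate→RoughPlumb→Insulate→Drywall; finish is now 22 weeks.

22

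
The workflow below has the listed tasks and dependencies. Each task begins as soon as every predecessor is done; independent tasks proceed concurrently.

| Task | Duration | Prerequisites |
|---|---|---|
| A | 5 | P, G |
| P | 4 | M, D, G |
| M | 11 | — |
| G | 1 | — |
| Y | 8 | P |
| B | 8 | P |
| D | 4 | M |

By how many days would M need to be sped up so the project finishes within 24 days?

3

Current finish: 27 days; target: 24.
M is on every critical path, so each day cut from M cuts the finish by one (this holds down to a finish of 17).
Need 27 − 24 = 3 days off M → M becomes 8 days, finish becomes 24.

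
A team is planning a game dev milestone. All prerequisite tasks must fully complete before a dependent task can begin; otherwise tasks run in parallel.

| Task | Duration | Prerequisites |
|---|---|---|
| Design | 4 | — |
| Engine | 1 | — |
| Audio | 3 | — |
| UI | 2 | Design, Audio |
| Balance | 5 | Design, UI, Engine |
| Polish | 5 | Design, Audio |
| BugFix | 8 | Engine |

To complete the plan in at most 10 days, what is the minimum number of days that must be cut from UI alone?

Current finish: 11 days; target: 10.
UI is on every critical path, so each day cut from UI cuts the finish by one (this holds down to a finish of 10).
Need 11 − 10 = 1 day off UI → UI becomes 1 day, finish becomes 10.

1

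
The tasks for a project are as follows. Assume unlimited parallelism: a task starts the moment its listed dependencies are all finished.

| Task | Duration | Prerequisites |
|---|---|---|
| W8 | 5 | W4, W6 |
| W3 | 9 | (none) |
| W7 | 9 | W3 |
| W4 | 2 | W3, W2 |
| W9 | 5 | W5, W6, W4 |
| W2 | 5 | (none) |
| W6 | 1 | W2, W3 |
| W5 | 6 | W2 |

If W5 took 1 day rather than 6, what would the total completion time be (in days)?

Actual critical path: W3→W7 = 9+9 = 18 ⇒ 18 days.
W5 has 2 days of float (longest path through it is 16).
No other chain overtakes it, so the finish is 18 days.

18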